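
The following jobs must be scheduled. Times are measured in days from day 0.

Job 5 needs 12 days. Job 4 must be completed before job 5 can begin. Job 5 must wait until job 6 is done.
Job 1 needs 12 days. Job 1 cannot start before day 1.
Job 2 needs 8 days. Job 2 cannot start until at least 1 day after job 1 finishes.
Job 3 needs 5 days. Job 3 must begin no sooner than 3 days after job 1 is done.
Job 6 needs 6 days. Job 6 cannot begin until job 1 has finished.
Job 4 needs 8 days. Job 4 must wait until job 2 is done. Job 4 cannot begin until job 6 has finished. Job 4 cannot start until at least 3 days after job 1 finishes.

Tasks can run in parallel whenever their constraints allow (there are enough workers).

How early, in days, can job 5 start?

Job 1 cannot begin until its own release at day 1. It runs from day 1 to 1 + 12 = day 13.
Job 6 cannot begin until job 1 (finishes day 13). It runs from day 13 to 13 + 6 = day 19.
After job 1 (finishes day 13, plus 1-day gap → day 14), job 2 can start at day 14 and finishes at day 22.
Job 4 needs all of job 2 (finishes day 22); job 6 (finishes day 19); job 1 (finishes day 13, plus 3-day gap → day 16). That puts its earliest start at day 22; it finishes at 22 + 8 = day 30.
Job 5 waits on job 4 (finishes day 30); job 6 (finishes day 19). The latest of these is day 30, which is the earliest job 5 can start.

30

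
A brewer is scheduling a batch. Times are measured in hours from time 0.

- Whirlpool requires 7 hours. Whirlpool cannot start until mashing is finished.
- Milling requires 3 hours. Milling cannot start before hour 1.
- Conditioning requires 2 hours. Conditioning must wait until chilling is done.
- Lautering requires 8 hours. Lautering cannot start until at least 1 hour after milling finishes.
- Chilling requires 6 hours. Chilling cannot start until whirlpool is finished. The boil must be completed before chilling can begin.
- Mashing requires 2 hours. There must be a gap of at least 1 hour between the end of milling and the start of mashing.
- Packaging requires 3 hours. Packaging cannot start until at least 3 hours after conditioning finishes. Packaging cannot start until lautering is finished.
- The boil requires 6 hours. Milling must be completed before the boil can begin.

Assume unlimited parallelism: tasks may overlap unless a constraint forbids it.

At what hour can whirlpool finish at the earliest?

Milling cannot begin until its own release at hour 1. It runs from hour 1 to 1 + 3 = hour 4.
After milling (finishes hour 4, plus 1-hour gap → hour 5), mashing can start at hour 5 and finishes at hour 7.
After mashing (finishes hour 7), whirlpool can start at hour 7 and finishes at hour 14.

14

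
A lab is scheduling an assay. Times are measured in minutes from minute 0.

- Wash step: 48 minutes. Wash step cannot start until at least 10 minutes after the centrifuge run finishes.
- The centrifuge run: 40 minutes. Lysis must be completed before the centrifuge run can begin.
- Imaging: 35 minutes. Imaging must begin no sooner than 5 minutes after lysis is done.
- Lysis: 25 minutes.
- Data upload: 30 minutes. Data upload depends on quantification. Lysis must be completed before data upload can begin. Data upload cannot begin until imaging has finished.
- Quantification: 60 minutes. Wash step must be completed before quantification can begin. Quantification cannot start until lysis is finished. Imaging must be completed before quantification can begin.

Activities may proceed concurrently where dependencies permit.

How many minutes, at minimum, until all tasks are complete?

213

Lysis has no prerequisites, so it starts at minute 0 and finishes at minute 25.
Imaging waits on lysis (finishes minute 25, plus 5-minute gap → minute 30), so it starts at minute 30 and finishes at 30 + 35 = minute 65.
The centrifuge run waits on lysis (finishes minute 25), so it starts at minute 25 and finishes at 25 + 40 = minute 65.
Wash step waits on the centrifuge run (finishes minute 65, plus 10-minute gap → minute 75), so it starts at minute 75 and finishes at 75 + 48 = minute 123.
Quantification has to wait for wash step (finishes minute 123); lysis (finishes minute 25); imaging (finishes minute 65). The latest of these is minute 123, so quantification runs minute 123 to 123 + 60 = minute 183.
Data upload has to wait for quantification (finishes minute 183); lysis (finishes minute 25); imaging (finishes minute 65). The latest of these is minute 183, so data upload runs minute 183 to 183 + 30 = minute 213.
All tasks are finished once the last one completes. Finish times: Lysis at 25, The centrifuge run at 65, Wash step at 123, Imaging at 65, Quantification at 183, Data upload at 213. The latest is minute 213.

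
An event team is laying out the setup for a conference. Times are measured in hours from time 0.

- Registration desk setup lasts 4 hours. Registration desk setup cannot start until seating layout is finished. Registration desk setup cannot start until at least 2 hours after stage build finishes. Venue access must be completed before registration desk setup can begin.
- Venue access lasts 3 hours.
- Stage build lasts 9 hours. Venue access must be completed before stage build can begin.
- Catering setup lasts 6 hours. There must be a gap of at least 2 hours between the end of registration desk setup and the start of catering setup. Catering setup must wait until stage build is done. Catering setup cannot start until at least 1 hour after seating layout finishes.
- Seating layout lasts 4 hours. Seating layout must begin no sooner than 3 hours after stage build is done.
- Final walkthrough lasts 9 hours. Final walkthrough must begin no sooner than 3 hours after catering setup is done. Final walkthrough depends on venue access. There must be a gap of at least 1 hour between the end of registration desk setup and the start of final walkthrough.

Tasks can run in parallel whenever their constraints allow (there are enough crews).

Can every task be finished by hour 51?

Yes

Venue access can start immediately at hour 0; it finishes at hour 3.
Stage build waits on venue access (finishes hour 3), so it starts at hour 3 and finishes at 3 + 9 = hour 12.
Seating layout cannot begin until stage build (finishes hour 12, plus 3-hour gap → hour 15). It runs from hour 15 to 15 + 4 = hour 19.
Registration desk setup needs all of seating layout (finishes hour 19); stage build (finishes hour 12, plus 2-hour gap → hour 14); venue access (finishes hour 3). That puts its earliest start at hour 19; it finishes at 19 + 4 = hour 23.
Catering setup cannot start until registration desk setup (finishes hour 23, plus 2-hour gap → hour 25); stage build (finishes hour 12); seating layout (finishes hour 19, plus 1-hour gap → hour 20). The controlling bound is hour 25, so catering setup finishes at 25 + 6 = hour 31.
For final walkthrough: catering setup (finishes hour 31, plus 3-hour gap → hour 34); venue access (finishes hour 3); registration desk setup (finishes hour 23, plus 1-hour gap → hour 24). Taking the maximum gives a start of hour 34, and it finishes at 34 + 9 = hour 43.
Every task is finished by hour 43, which is no later than the deadline of 51, so the schedule is feasible.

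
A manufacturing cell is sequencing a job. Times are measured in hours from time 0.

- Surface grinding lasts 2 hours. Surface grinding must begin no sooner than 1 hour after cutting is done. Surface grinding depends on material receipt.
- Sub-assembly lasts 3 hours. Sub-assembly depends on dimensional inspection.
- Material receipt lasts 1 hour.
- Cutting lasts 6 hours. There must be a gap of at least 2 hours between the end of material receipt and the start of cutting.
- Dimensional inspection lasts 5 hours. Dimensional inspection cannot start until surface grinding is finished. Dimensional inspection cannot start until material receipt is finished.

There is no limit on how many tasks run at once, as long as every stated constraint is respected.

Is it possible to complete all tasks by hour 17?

No

Material receipt can start immediately at hour 0; it finishes at hour 1.
Cutting waits on material receipt (finishes hour 1, plus 2-hour gap → hour 3), so it starts at hour 3 and finishes at 3 + 6 = hour 9.
Surface grinding cannot start until cutting (finishes hour 9, plus 1-hour gap → hour 10); material receipt (finishes hour 1). The controlling bound is hour 10, so surface grinding finishes at 10 + 2 = hour 12.
Dimensional inspection cannot start until surface grinding (finishes hour 12); material receipt (finishes hour 1). The controlling bound is hour 12, so dimensional inspection finishes at 12 + 5 = hour 17.
After dimensional inspection (finishes hour 17), sub-assembly can start at hour 17 and finishes at hour 20.
The earliest everything can be done is hour 20, which is after the deadline of 17, so it is not possible.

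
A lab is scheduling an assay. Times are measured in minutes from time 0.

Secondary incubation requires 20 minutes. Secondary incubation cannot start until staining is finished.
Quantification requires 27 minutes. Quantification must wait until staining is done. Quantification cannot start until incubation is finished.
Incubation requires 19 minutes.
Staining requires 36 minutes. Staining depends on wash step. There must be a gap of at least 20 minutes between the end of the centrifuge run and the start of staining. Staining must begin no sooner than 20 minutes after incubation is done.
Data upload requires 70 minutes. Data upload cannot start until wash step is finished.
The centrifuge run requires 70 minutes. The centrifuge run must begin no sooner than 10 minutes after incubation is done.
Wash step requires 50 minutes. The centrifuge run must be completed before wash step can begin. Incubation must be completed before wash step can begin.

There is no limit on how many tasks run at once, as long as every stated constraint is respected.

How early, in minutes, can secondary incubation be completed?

205

Incubation has no prerequisites, so it starts at minute 0 and finishes at minute 19.
The centrifuge run cannot begin until incubation (finishes minute 19, plus 10-minute gap → minute 29). It runs from minute 29 to 29 + 70 = minute 99.
For wash step: the centrifuge run (finishes minute 99); incubation (finishes minute 19). Taking the maximum gives a start of minute 99, and it finishes at 99 + 50 = minute 149.
Staining needs all of wash step (finishes minute 149); the centrifuge run (finishes minute 99, plus 20-minute gap → minute 119); incubation (finishes minute 19, plus 20-minute gap → minute 39). That puts its earliest start at minute 149; it finishes at 149 + 36 = minute 185.
After staining (finishes minute 185), secondary incubation can start at minute 185 and finishes at minute 205.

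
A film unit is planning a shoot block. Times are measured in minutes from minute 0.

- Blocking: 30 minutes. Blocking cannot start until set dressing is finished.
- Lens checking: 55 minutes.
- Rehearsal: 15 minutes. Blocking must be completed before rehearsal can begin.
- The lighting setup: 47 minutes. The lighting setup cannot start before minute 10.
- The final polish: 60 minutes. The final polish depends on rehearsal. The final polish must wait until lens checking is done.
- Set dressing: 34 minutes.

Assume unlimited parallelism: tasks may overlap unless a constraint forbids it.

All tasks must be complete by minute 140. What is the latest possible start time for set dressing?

1

The final polish must finish by minute 140; it takes 60 minutes, so it must start by 140 − 60 = minute 80.
Rehearsal feeds into the final polish (must start by minute 80); so rehearsal must finish by minute 80 and therefore start by minute 65.
Blocking feeds into rehearsal (must start by minute 65); so blocking must finish by minute 65 and therefore start by minute 35.
Since blocking (must start by minute 35) depends on it, set dressing must finish by minute 35. Backing off its 34-minute duration gives a latest start of minute 1.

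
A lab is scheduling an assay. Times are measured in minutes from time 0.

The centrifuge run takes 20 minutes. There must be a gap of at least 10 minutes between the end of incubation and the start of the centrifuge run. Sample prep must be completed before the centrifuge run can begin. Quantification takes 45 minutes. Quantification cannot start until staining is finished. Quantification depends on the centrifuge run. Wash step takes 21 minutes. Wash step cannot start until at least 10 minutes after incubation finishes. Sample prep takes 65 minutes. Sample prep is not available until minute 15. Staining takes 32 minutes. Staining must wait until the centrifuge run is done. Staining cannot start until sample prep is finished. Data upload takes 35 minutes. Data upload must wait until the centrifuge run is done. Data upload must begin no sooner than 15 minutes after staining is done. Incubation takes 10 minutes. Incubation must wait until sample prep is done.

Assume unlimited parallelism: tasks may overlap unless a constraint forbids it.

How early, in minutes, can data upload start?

Sample prep cannot begin until its own release at minute 15. It runs from minute 15 to 15 + 65 = minute 80.
Incubation cannot begin until sample prep (finishes minute 80). It runs from minute 80 to 80 + 10 = minute 90.
The centrifuge run needs all of incubation (finishes minute 90, plus 10-minute gap → minute 100); sample prep (finishes minute 80). That puts its earliest start at minute 100; it finishes at 100 + 20 = minute 120.
Staining has to wait for the centrifuge run (finishes minute 120); sample prep (finishes minute 80). The latest of these is minute 120, so staining runs minute 120 to 120 + 32 = minute 152.
Data upload waits on the centrifuge run (finishes minute 120); staining (finishes minute 152, plus 15-minute gap → minute 167). The latest of these is minute 167, which is the earliest data upload can start.

167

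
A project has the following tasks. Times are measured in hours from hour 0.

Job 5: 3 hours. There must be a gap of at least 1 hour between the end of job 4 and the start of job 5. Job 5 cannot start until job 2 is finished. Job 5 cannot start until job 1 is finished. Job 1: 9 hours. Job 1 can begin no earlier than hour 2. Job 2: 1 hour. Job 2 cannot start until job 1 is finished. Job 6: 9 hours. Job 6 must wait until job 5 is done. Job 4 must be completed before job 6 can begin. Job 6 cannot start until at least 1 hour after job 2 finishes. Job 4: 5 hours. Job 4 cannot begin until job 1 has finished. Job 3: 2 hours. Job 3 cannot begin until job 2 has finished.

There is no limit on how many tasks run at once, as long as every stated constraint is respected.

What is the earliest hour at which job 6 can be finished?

29

Job 1 waits on its own release at hour 2, so it starts at hour 2 and finishes at 2 + 9 = hour 11.
Job 4 waits on job 1 (finishes hour 11), so it starts at hour 11 and finishes at 11 + 5 = hour 16.
After job 1 (finishes hour 11), job 2 can start at hour 11 and finishes at hour 12.
Job 5 cannot start until job 4 (finishes hour 16, plus 1-hour gap → hour 17); job 2 (finishes hour 12); job 1 (finishes hour 11). The controlling bound is hour 17, so job 5 finishes at 17 + 3 = hour 20.
For job 6: job 5 (finishes hour 20); job 4 (finishes hour 16); job 2 (finishes hour 12, plus 1-hour gap → hour 13). Taking the maximum gives a start of hour 20, and it finishes at 20 + 9 = hour 29.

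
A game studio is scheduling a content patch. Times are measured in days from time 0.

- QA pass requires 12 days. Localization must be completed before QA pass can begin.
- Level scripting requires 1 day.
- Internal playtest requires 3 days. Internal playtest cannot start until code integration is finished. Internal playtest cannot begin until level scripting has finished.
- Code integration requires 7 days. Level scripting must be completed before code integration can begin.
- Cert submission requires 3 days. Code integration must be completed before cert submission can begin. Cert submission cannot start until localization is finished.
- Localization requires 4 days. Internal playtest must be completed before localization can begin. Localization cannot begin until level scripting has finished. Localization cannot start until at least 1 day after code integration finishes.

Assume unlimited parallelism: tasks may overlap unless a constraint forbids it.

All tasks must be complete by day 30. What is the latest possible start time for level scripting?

3

QA pass has no dependents, so it just needs to finish by day 30. Starting by 30 − 12 = day 18 achieves that.
To finish by day 30, cert submission (duration 3) must start no later than day 27.
Localization feeds QA pass (must start by day 18); cert submission (must start by day 27). Taking the minimum, localization must finish by day 18 and start by 18 − 4 = day 14.
Since localization (must start by day 14) depends on it, internal playtest must finish by day 14. Backing off its 3-day duration gives a latest start of day 11.
Code integration must finish in time for internal playtest (must start by day 11); localization (must start by day 14, minus 1-day gap → day 13); cert submission (must start by day 27). The tightest is day 11, so code integration must start by 11 − 7 = day 4.
Level scripting must finish in time for code integration (must start by day 4); internal playtest (must start by day 11); localization (must start by day 14). The tightest is day 4, so level scripting must start by 4 − 1 = day 3.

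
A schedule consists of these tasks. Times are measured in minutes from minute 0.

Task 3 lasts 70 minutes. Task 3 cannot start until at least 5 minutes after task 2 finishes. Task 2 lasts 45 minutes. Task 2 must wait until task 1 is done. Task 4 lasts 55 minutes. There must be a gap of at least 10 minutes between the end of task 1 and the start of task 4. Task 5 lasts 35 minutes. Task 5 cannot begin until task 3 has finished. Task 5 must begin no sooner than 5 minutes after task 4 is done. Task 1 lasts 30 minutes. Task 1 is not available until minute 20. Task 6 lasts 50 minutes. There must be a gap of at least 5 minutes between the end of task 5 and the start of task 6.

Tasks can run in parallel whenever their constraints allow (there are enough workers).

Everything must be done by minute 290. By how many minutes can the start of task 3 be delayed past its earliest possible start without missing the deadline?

30

Task 1 cannot begin until its own release at minute 20. It runs from minute 20 to 20 + 30 = minute 50.
Task 2 cannot begin until task 1 (finishes minute 50). It runs from minute 50 to 50 + 45 = minute 95.
Task 3 waits on task 2 (finishes minute 95, plus 5-minute gap → minute 100), so it starts at minute 100 and finishes at 100 + 70 = minute 170.

Working backward from the deadline:
To finish by minute 290, task 6 (duration 50) must start no later than minute 240.
Since task 6 (must start by minute 240, minus 5-minute gap → minute 235) depends on it, task 5 must finish by minute 235. Backing off its 35-minute duration gives a latest start of minute 200.
Since task 5 (must start by minute 200) depends on it, task 3 must finish by minute 200. Backing off its 70-minute duration gives a latest start of minute 130.
So task 3 can start as early as minute 100 and as late as minute 130, giving 130 − 100 = 30 minutes of slack.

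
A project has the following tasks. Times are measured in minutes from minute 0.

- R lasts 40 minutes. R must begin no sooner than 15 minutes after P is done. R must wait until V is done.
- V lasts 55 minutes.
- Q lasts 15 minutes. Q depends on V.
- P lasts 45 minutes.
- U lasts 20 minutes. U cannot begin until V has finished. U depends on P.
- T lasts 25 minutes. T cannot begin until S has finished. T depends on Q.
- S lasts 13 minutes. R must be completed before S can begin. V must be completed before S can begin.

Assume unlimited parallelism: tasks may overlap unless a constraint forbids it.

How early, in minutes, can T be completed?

138

V has no prerequisites, so it starts at minute 0 and finishes at minute 55.
Q cannot begin until V (finishes minute 55). It runs from minute 55 to 55 + 15 = minute 70.
P has no prerequisites, so it starts at minute 0 and finishes at minute 45.
R has to wait for P (finishes minute 45, plus 15-minute gap → minute 60); V (finishes minute 55). The latest of these is minute 60, so R runs minute 60 to 60 + 40 = minute 100.
S needs all of R (finishes minute 100); V (finishes minute 55). That puts its earliest start at minute 100; it finishes at 100 + 13 = minute 113.
T cannot start until S (finishes minute 113); Q (finishes minute 70). The controlling bound is minute 113, so T finishes at 113 + 25 = minute 138.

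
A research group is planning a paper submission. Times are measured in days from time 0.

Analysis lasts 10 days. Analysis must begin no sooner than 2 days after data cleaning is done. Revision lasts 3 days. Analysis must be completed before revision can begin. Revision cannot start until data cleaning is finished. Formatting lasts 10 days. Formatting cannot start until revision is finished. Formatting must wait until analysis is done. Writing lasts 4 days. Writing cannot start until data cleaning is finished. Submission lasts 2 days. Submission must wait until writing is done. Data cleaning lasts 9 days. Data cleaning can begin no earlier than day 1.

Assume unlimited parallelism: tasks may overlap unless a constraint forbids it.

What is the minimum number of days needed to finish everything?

35

Data cleaning cannot begin until its own release at day 1. It runs from day 1 to 1 + 9 = day 10.
Writing waits on data cleaning (finishes day 10), so it starts at day 10 and finishes at 10 + 4 = day 14.
Submission cannot begin until writing (finishes day 14). It runs from day 14 to 14 + 2 = day 16.
Analysis waits on data cleaning (finishes day 10, plus 2-day gap → day 12), so it starts at day 12 and finishes at 12 + 10 = day 22.
Revision cannot start until analysis (finishes day 22); data cleaning (finishes day 10). The controlling bound is day 22, so revision finishes at 22 + 3 = day 25.
Formatting has to wait for revision (finishes day 25); analysis (finishes day 22). The latest of these is day 25, so formatting runs day 25 to 25 + 10 = day 35.
All tasks are finished once the last one completes. Finish times: Data cleaning at 10, Analysis at 22, Writing at 14, Revision at 25, Formatting at 35, Submission at 16. The latest is day 35.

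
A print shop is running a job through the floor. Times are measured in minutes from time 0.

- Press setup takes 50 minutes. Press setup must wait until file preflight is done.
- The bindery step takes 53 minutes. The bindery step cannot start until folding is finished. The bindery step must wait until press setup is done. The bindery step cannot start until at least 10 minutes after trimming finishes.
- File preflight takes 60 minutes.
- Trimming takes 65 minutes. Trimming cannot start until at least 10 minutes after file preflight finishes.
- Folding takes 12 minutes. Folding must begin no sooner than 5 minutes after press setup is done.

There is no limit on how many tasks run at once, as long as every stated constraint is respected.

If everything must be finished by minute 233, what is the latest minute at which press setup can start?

113

The bindery step has no dependents, so it just needs to finish by minute 233. Starting by 233 − 53 = minute 180 achieves that.
Folding feeds into the bindery step (must start by minute 180); so folding must finish by minute 180 and therefore start by minute 168.
Press setup feeds folding (must start by minute 168, minus 5-minute gap → minute 163); the bindery step (must start by minute 180). Taking the minimum, press setup must finish by minute 163 and start by 163 − 50 = minute 113.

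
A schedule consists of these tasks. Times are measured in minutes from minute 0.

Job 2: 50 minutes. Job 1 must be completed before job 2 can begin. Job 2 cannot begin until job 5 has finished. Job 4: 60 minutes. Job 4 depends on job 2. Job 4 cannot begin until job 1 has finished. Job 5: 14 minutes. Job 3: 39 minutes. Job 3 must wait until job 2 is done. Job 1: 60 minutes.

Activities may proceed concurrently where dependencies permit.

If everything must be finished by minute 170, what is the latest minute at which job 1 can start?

0

Job 3 has no dependents, so it just needs to finish by minute 170. Starting by 170 − 39 = minute 131 achieves that.
To finish by minute 170, job 4 (duration 60) must start no later than minute 110.
Job 2 has several dependents: job 3 (must start by minute 131); job 4 (must start by minute 110). The earliest of those limits is minute 110, so job 2 must start by 110 − 50 = minute 60.
Job 1 has several dependents: job 2 (must start by minute 60); job 4 (must start by minute 110). The earliest of those limits is minute 60, so job 1 must start by 60 − 60 = minute 0.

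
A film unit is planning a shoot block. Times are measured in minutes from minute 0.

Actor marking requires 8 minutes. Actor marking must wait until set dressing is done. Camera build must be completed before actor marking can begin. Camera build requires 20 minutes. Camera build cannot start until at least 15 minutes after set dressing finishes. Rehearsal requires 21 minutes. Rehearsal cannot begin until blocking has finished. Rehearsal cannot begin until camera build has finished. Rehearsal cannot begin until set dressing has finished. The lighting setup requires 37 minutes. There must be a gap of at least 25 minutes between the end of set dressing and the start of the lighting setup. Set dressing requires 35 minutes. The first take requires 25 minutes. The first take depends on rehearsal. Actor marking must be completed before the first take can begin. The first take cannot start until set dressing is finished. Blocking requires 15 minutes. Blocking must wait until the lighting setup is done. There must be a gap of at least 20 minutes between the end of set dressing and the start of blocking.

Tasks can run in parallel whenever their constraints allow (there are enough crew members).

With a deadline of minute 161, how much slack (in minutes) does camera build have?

45

Set dressing has no prerequisites, so it starts at minute 0 and finishes at minute 35.
Camera build waits on set dressing (finishes minute 35, plus 15-minute gap → minute 50), so it starts at minute 50 and finishes at 50 + 20 = minute 70.

Working backward from the deadline:
The first take must finish by minute 161; it takes 25 minutes, so it must start by 161 − 25 = minute 136.
Since the first take (must start by minute 136) depends on it, rehearsal must finish by minute 136. Backing off its 21-minute duration gives a latest start of minute 115.
Actor marking has to be done before the first take (must start by minute 136). That means finishing by minute 136, i.e. starting by 136 − 8 = minute 128.
Camera build feeds actor marking (must start by minute 128); rehearsal (must start by minute 115). Taking the minimum, camera build must finish by minute 115 and start by 115 − 20 = minute 95.
So camera build can start as early as minute 50 and as late as minute 95, giving 95 − 50 = 45 minutes of slack.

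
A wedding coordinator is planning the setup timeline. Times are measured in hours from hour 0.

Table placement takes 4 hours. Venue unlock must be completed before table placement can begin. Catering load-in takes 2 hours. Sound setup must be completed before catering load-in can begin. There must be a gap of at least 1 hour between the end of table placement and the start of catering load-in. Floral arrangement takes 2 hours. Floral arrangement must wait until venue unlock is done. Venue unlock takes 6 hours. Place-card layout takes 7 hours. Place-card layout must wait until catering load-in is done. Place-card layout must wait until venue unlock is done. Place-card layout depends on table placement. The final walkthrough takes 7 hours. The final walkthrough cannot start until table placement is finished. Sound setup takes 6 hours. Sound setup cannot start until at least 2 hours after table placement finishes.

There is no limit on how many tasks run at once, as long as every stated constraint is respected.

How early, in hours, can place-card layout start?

20

Venue unlock can start immediately at hour 0; it finishes at hour 6.
After venue unlock (finishes hour 6), table placement can start at hour 6 and finishes at hour 10.
Sound setup waits on table placement (finishes hour 10, plus 2-hour gap → hour 12), so it starts at hour 12 and finishes at 12 + 6 = hour 18.
Catering load-in cannot start until sound setup (finishes hour 18); table placement (finishes hour 10, plus 1-hour gap → hour 11). The controlling bound is hour 18, so catering load-in finishes at 18 + 2 = hour 20.
Place-card layout waits on catering load-in (finishes hour 20); venue unlock (finishes hour 6); table placement (finishes hour 10). The latest of these is hour 20, which is the earliest place-card layout can start.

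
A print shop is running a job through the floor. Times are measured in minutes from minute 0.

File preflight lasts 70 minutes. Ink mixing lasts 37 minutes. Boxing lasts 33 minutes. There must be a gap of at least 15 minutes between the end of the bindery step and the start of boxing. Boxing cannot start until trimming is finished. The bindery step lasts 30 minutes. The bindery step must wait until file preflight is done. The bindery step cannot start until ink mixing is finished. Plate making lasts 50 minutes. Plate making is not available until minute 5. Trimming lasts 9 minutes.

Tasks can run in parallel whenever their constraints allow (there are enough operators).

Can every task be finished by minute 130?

No

Nothing blocks trimming, so it runs from minute 0 to minute 9.
Ink mixing can start immediately at minute 0; it finishes at minute 37.
After its own release at minute 5, plate making can start at minute 5 and finishes at minute 55.
Nothing blocks file preflight, so it runs from minute 0 to minute 70.
For the bindery step: file preflight (finishes minute 70); ink mixing (finishes minute 37). Taking the maximum gives a start of minute 70, and it finishes at 70 + 30 = minute 100.
Boxing cannot start until the bindery step (finishes minute 100, plus 15-minute gap → minute 115); trimming (finishes minute 9). The controlling bound is minute 115, so boxing finishes at 115 + 33 = minute 148.
The earliest everything can be done is minute 148, which is after the deadline of 130, so it is not possible.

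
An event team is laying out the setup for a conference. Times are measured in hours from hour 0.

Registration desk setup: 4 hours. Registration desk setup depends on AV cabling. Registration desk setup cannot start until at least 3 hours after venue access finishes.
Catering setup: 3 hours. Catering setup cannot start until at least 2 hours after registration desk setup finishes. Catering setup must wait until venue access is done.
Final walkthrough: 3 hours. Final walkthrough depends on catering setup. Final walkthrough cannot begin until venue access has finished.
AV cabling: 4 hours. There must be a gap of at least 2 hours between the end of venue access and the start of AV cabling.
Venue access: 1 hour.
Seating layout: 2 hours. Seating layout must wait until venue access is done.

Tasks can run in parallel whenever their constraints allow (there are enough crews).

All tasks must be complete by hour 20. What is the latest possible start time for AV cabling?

4

Final walkthrough has no dependents, so it just needs to finish by hour 20. Starting by 20 − 3 = hour 17 achieves that.
Catering setup must finish before final walkthrough (must start by hour 17). With a 3-hour duration, catering setup must start by 17 − 3 = hour 14.
Registration desk setup feeds into catering setup (must start by hour 14, minus 2-hour gap → hour 12); so registration desk setup must finish by hour 12 and therefore start by hour 8.
Since registration desk setup (must start by hour 8) depends on it, AV cabling must finish by hour 8. Backing off its 4-hour duration gives a latest start of hour 4.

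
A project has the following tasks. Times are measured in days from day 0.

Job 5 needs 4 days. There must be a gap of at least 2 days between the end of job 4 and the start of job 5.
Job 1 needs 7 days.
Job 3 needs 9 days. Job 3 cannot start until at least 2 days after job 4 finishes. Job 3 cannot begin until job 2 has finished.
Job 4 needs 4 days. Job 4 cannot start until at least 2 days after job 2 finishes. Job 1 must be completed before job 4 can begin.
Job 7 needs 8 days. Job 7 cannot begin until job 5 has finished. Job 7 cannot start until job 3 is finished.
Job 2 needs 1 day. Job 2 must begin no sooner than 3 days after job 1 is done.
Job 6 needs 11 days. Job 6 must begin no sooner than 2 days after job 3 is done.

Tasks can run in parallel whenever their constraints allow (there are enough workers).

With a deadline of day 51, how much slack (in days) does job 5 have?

Job 1 can start immediately at day 0; it finishes at day 7.
Job 2 waits on job 1 (finishes day 7, plus 3-day gap → day 10), so it starts at day 10 and finishes at 10 + 1 = day 11.
Job 4 cannot start until job 2 (finishes day 11, plus 2-day gap → day 13); job 1 (finishes day 7). The controlling bound is day 13, so job 4 finishes at 13 + 4 = day 17.
Job 5 waits on job 4 (finishes day 17, plus 2-day gap → day 19), so it starts at day 19 and finishes at 19 + 4 = day 23.

Working backward from the deadline:
Nothing follows job 7; the deadline of day 51 is its only limit. It must start by 51 − 8 = day 43.
Job 5 must finish before job 7 (must start by day 43). With a 4-day duration, job 5 must start by 43 − 4 = day 39.
So job 5 can start as early as day 19 and as late as day 39, giving 39 − 19 = 20 days of slack.

20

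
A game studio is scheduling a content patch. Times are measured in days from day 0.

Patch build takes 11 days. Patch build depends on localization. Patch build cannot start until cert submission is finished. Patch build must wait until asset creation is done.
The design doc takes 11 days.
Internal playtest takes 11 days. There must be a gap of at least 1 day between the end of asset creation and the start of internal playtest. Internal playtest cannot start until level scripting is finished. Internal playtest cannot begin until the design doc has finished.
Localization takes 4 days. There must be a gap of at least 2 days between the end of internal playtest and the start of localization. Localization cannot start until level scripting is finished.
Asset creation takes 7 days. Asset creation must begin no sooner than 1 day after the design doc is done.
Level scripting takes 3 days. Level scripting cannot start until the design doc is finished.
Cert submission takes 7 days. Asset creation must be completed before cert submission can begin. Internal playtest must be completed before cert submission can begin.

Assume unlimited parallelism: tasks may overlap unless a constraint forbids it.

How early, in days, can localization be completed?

37

Nothing blocks the design doc, so it runs from day 0 to day 11.
Level scripting waits on the design doc (finishes day 11), so it starts at day 11 and finishes at 11 + 3 = day 14.
Asset creation waits on the design doc (finishes day 11, plus 1-day gap → day 12), so it starts at day 12 and finishes at 12 + 7 = day 19.
Internal playtest has to wait for asset creation (finishes day 19, plus 1-day gap → day 20); level scripting (finishes day 14); the design doc (finishes day 11). The latest of these is day 20, so internal playtest runs day 20 to 20 + 11 = day 31.
For localization: internal playtest (finishes day 31, plus 2-day gap → day 33); level scripting (finishes day 14). Taking the maximum gives a start of day 33, and it finishes at 33 + 4 = day 37.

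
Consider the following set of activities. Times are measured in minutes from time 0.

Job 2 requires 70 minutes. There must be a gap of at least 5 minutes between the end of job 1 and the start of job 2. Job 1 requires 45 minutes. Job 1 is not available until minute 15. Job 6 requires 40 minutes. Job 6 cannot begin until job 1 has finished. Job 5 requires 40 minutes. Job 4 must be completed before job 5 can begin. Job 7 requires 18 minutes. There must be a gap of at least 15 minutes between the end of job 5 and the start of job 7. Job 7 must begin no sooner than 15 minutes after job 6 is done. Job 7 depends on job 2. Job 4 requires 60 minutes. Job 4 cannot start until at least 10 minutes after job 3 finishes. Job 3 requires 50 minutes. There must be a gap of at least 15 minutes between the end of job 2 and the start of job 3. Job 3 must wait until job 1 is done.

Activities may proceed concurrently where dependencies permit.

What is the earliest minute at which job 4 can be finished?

270

Job 1 cannot begin until its own release at minute 15. It runs from minute 15 to 15 + 45 = minute 60.
Job 2 cannot begin until job 1 (finishes minute 60, plus 5-minute gap → minute 65). It runs from minute 65 to 65 + 70 = minute 135.
Job 3 cannot start until job 2 (finishes minute 135, plus 15-minute gap → minute 150); job 1 (finishes minute 60). The controlling bound is minute 150, so job 3 finishes at 150 + 50 = minute 200.
After job 3 (finishes minute 200, plus 10-minute gap → minute 210), job 4 can start at minute 210 and finishes at minute 270.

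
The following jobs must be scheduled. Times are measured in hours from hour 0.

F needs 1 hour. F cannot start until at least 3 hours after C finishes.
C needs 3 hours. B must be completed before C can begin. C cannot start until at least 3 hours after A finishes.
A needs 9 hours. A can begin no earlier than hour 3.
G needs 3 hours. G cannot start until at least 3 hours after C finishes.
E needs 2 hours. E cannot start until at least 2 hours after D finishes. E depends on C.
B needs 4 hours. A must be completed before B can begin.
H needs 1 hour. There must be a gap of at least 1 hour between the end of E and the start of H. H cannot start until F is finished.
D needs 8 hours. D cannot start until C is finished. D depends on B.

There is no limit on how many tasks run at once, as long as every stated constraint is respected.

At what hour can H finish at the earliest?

33

After its own release at hour 3, A can start at hour 3 and finishes at hour 12.
B cannot begin until A (finishes hour 12). It runs from hour 12 to 12 + 4 = hour 16.
For C: B (finishes hour 16); A (finishes hour 12, plus 3-hour gap → hour 15). Taking the maximum gives a start of hour 16, and it finishes at 16 + 3 = hour 19.
F cannot begin until C (finishes hour 19, plus 3-hour gap → hour 22). It runs from hour 22 to 22 + 1 = hour 23.
For D: C (finishes hour 19); B (finishes hour 16). Taking the maximum gives a start of hour 19, and it finishes at 19 + 8 = hour 27.
E needs all of D (finishes hour 27, plus 2-hour gap → hour 29); C (finishes hour 19). That puts its earliest start at hour 29; it finishes at 29 + 2 = hour 31.
For H: E (finishes hour 31, plus 1-hour gap → hour 32); F (finishes hour 23). Taking the maximum gives a start of hour 32, and it finishes at 32 + 1 = hour 33.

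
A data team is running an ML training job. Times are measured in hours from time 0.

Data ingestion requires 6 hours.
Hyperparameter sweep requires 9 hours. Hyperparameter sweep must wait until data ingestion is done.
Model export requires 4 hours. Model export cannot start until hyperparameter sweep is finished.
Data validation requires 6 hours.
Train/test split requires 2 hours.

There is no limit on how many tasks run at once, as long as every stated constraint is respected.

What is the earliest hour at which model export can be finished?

Data ingestion has no prerequisites, so it starts at hour 0 and finishes at hour 6.
Hyperparameter sweep waits on data ingestion (finishes hour 6), so it starts at hour 6 and finishes at 6 + 9 = hour 15.
Model export cannot begin until hyperparameter sweep (finishes hour 15). It runs from hour 15 to 15 + 4 = hour 19.

19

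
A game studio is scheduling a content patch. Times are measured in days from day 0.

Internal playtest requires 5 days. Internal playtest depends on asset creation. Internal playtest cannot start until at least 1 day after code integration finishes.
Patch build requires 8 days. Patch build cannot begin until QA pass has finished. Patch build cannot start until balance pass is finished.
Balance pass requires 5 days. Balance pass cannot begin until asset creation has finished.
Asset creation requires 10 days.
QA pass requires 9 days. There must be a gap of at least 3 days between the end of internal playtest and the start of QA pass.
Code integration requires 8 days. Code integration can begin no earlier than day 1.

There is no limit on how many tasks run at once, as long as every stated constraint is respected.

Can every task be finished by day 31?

No

Code integration waits on its own release at day 1, so it starts at day 1 and finishes at 1 + 8 = day 9.
Asset creation can start immediately at day 0; it finishes at day 10.
After asset creation (finishes day 10), balance pass can start at day 10 and finishes at day 15.
For internal playtest: asset creation (finishes day 10); code integration (finishes day 9, plus 1-day gap → day 10). Taking the maximum gives a start of day 10, and it finishes at 10 + 5 = day 15.
QA pass cannot begin until internal playtest (finishes day 15, plus 3-day gap → day 18). It runs from day 18 to 18 + 9 = day 27.
Patch build has to wait for QA pass (finishes day 27); balance pass (finishes day 15). The latest of these is day 27, so patch build runs day 27 to 27 + 8 = day 35.
The earliest everything can be done is day 35, which is after the deadline of 31, so it is not possible.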